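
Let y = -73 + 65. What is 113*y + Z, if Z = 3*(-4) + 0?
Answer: -916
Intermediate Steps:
y = -8
Z = -12 (Z = -12 + 0 = -12)
113*y + Z = 113*(-8) - 12 = -904 - 12 = -916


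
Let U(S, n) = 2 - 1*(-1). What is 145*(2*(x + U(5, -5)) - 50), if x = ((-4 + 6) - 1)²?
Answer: -6090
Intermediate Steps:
U(S, n) = 3 (U(S, n) = 2 + 1 = 3)
x = 1 (x = (2 - 1)² = 1² = 1)
145*(2*(x + U(5, -5)) - 50) = 145*(2*(1 + 3) - 50) = 145*(2*4 - 50) = 145*(8 - 50) = 145*(-42) = -6090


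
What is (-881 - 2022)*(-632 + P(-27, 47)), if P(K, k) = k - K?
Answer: 1619874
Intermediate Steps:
(-881 - 2022)*(-632 + P(-27, 47)) = (-881 - 2022)*(-632 + (47 - 1*(-27))) = -2903*(-632 + (47 + 27)) = -2903*(-632 + 74) = -2903*(-558) = 1619874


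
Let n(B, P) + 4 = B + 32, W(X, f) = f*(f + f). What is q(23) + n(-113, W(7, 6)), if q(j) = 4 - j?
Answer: -104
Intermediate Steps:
W(X, f) = 2*f**2 (W(X, f) = f*(2*f) = 2*f**2)
n(B, P) = 28 + B (n(B, P) = -4 + (B + 32) = -4 + (32 + B) = 28 + B)
q(23) + n(-113, W(7, 6)) = (4 - 1*23) + (28 - 113) = (4 - 23) - 85 = -19 - 85 = -104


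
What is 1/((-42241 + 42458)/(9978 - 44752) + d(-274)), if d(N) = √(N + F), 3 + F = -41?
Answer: -7545958/384535529257 - 1209231076*I*√318/384535529257 ≈ -1.9624e-5 - 0.056077*I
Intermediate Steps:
F = -44 (F = -3 - 41 = -44)
d(N) = √(-44 + N) (d(N) = √(N - 44) = √(-44 + N))
1/((-42241 + 42458)/(9978 - 44752) + d(-274)) = 1/((-42241 + 42458)/(9978 - 44752) + √(-44 - 274)) = 1/(217/(-34774) + √(-318)) = 1/(217*(-1/34774) + I*√318) = 1/(-217/34774 + I*√318)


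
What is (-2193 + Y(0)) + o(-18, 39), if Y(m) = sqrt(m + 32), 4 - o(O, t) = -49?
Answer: -2140 + 4*sqrt(2) ≈ -2134.3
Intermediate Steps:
o(O, t) = 53 (o(O, t) = 4 - 1*(-49) = 4 + 49 = 53)
Y(m) = sqrt(32 + m)
(-2193 + Y(0)) + o(-18, 39) = (-2193 + sqrt(32 + 0)) + 53 = (-2193 + sqrt(32)) + 53 = (-2193 + 4*sqrt(2)) + 53 = -2140 + 4*sqrt(2)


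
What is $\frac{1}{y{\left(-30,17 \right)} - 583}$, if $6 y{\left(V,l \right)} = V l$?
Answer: $- \frac{1}{668} \approx -0.001497$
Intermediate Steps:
$y{\left(V,l \right)} = \frac{V l}{6}$
$\frac{1}{y{\left(-30,17 \right)} - 583} = \frac{1}{\frac{1}{6} \left(-30\right) 17 - 583} = \frac{1}{-85 - 583} = \frac{1}{-668} = - \frac{1}{668}$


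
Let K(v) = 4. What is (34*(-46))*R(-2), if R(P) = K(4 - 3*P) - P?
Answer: -9384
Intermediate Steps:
R(P) = 4 - P
(34*(-46))*R(-2) = (34*(-46))*(4 - 1*(-2)) = -1564*(4 + 2) = -1564*6 = -9384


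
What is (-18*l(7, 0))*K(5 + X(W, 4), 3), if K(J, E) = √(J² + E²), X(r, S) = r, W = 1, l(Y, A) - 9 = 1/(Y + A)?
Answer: -3456*√5/7 ≈ -1104.0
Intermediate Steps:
l(Y, A) = 9 + 1/(A + Y) (l(Y, A) = 9 + 1/(Y + A) = 9 + 1/(A + Y))
K(J, E) = √(E² + J²)
(-18*l(7, 0))*K(5 + X(W, 4), 3) = (-18*(1 + 9*0 + 9*7)/(0 + 7))*√(3² + (5 + 1)²) = (-18*(1 + 0 + 63)/7)*√(9 + 6²) = (-18*64/7)*√(9 + 36) = (-18*64/7)*√45 = -3456*√5/7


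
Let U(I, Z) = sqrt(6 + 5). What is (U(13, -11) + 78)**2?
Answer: (78 + sqrt(11))**2 ≈ 6612.4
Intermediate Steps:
U(I, Z) = sqrt(11)
(U(13, -11) + 78)**2 = (sqrt(11) + 78)**2 = (78 + sqrt(11))**2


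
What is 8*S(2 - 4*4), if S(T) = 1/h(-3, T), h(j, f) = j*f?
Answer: 4/21 ≈ 0.19048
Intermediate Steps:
h(j, f) = f*j
S(T) = -1/(3*T) (S(T) = 1/(T*(-3)) = 1/(-3*T) = -1/(3*T))
8*S(2 - 4*4) = 8*(-1/(3*(2 - 4*4))) = 8*(-1/(3*(2 - 16))) = 8*(-1/3/(-14)) = 8*(-1/3*(-1/14)) = 8*(1/42) = 4/21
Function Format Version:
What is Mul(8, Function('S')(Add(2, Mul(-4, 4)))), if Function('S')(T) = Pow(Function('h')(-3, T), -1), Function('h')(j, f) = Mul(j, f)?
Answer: Rational(4, 21) ≈ 0.19048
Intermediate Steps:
Function('h')(j, f) = Mul(f, j)
Function('S')(T) = Mul(Rational(-1, 3), Pow(T, -1)) (Function('S')(T) = Pow(Mul(T, -3), -1) = Pow(Mul(-3, T), -1) = Mul(Rational(-1, 3), Pow(T, -1)))
Mul(8, Function('S')(Add(2, Mul(-4, 4)))) = Mul(8, Mul(Rational(-1, 3), Pow(Add(2, Mul(-4, 4)), -1))) = Mul(8, Mul(Rational(-1, 3), Pow(Add(2, -16), -1))) = Mul(8, Mul(Rational(-1, 3), Pow(-14, -1))) = Mul(8, Mul(Rational(-1, 3), Rational(-1, 14))) = Mul(8, Rational(1, 42)) = Rational(4, 21)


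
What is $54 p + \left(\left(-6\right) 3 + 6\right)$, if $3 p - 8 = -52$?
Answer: $-804$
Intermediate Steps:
$p = - \frac{44}{3}$ ($p = \frac{8}{3} + \frac{1}{3} \left(-52\right) = \frac{8}{3} - \frac{52}{3} = - \frac{44}{3} \approx -14.667$)
$54 p + \left(\left(-6\right) 3 + 6\right) = 54 \left(- \frac{44}{3}\right) + \left(\left(-6\right) 3 + 6\right) = -792 + \left(-18 + 6\right) = -792 - 12 = -804$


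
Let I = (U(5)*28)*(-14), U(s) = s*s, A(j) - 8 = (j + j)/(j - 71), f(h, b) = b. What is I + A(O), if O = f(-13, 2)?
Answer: -675652/69 ≈ -9792.1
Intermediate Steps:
O = 2
A(j) = 8 + 2*j/(-71 + j) (A(j) = 8 + (j + j)/(j - 71) = 8 + (2*j)/(-71 + j) = 8 + 2*j/(-71 + j))
U(s) = s²
I = -9800 (I = (5²*28)*(-14) = (25*28)*(-14) = 700*(-14) = -9800)
I + A(O) = -9800 + 2*(-284 + 5*2)/(-71 + 2) = -9800 + 2*(-284 + 10)/(-69) = -9800 + 2*(-1/69)*(-274) = -9800 + 548/69 = -675652/69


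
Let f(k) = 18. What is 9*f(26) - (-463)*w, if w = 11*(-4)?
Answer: -20210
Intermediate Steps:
w = -44
9*f(26) - (-463)*w = 9*18 - (-463)*(-44) = 162 - 1*20372 = 162 - 20372 = -20210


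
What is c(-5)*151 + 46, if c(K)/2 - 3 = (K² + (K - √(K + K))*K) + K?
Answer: 14542 + 1510*I*√10 ≈ 14542.0 + 4775.0*I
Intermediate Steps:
c(K) = 6 + 2*K + 2*K² + 2*K*(K - √2*√K) (c(K) = 6 + 2*((K² + (K - √(K + K))*K) + K) = 6 + 2*((K² + (K - √(2*K))*K) + K) = 6 + 2*((K² + (K - √2*√K)*K) + K) = 6 + 2*((K² + K*(K - √2*√K)) + K) = 6 + 2*(K + K² + K*(K - √2*√K)) = 6 + (2*K + 2*K² + 2*K*(K - √2*√K)) = 6 + 2*K + 2*K² + 2*K*(K - √2*√K))
c(-5)*151 + 46 = (6 + 2*(-5) + 4*(-5)² - 2*√2*(-5)^(3/2))*151 + 46 = (6 - 10 + 4*25 - 2*√2*(-5*I*√5))*151 + 46 = (6 - 10 + 100 + 10*I*√10)*151 + 46 = (96 + 10*I*√10)*151 + 46 = (14496 + 1510*I*√10) + 46 = 14542 + 1510*I*√10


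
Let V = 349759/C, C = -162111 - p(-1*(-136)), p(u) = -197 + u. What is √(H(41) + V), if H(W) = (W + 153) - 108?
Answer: √88067958762/32410 ≈ 9.1565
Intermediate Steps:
H(W) = 45 + W (H(W) = (153 + W) - 108 = 45 + W)
C = -162050 (C = -162111 - (-197 - 1*(-136)) = -162111 - (-197 + 136) = -162111 - 1*(-61) = -162111 + 61 = -162050)
V = -349759/162050 (V = 349759/(-162050) = 349759*(-1/162050) = -349759/162050 ≈ -2.1583)
√(H(41) + V) = √((45 + 41) - 349759/162050) = √(86 - 349759/162050) = √(13586541/162050) = √88067958762/32410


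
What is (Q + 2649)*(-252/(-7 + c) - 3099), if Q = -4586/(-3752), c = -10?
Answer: -260677337127/31892 ≈ -8.1738e+6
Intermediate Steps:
Q = 2293/1876 (Q = -4586*(-1/3752) = 2293/1876 ≈ 1.2223)
(Q + 2649)*(-252/(-7 + c) - 3099) = (2293/1876 + 2649)*(-252/(-7 - 10) - 3099) = 4971817*(-252/(-17) - 3099)/1876 = 4971817*(-1/17*(-252) - 3099)/1876 = 4971817*(252/17 - 3099)/1876 = (4971817/1876)*(-52431/17) = -260677337127/31892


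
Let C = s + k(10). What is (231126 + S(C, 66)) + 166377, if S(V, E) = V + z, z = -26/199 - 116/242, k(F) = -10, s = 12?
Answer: 9571508207/24079 ≈ 3.9750e+5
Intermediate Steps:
z = -14688/24079 (z = -26*1/199 - 116*1/242 = -26/199 - 58/121 = -14688/24079 ≈ -0.60999)
C = 2 (C = 12 - 10 = 2)
S(V, E) = -14688/24079 + V (S(V, E) = V - 14688/24079 = -14688/24079 + V)
(231126 + S(C, 66)) + 166377 = (231126 + (-14688/24079 + 2)) + 166377 = (231126 + 33470/24079) + 166377 = 5565316424/24079 + 166377 = 9571508207/24079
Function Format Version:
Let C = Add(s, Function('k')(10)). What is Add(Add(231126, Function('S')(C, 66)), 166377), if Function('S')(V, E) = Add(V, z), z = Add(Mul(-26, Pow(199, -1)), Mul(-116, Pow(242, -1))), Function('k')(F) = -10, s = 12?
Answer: Rational(9571508207, 24079) ≈ 3.9750e+5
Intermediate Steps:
z = Rational(-14688, 24079) (z = Add(Mul(-26, Rational(1, 199)), Mul(-116, Rational(1, 242))) = Add(Rational(-26, 199), Rational(-58, 121)) = Rational(-14688, 24079) ≈ -0.60999)
C = 2 (C = Add(12, -10) = 2)
Function('S')(V, E) = Add(Rational(-14688, 24079), V) (Function('S')(V, E) = Add(V, Rational(-14688, 24079)) = Add(Rational(-14688, 24079), V))
Add(Add(231126, Function('S')(C, 66)), 166377) = Add(Add(231126, Add(Rational(-14688, 24079), 2)), 166377) = Add(Add(231126, Rational(33470, 24079)), 166377) = Add(Rational(5565316424, 24079), 166377) = Rational(9571508207, 24079)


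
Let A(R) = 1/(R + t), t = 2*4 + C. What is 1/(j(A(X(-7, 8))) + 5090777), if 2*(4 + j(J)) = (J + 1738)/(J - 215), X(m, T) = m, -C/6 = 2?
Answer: 676/3441359817 ≈ 1.9643e-7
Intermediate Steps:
C = -12 (C = -6*2 = -12)
t = -4 (t = 2*4 - 12 = 8 - 12 = -4)
A(R) = 1/(-4 + R) (A(R) = 1/(R - 4) = 1/(-4 + R))
j(J) = -4 + (1738 + J)/(2*(-215 + J)) (j(J) = -4 + ((J + 1738)/(J - 215))/2 = -4 + ((1738 + J)/(-215 + J))/2 = -4 + (1738 + J)/(2*(-215 + J)))
1/(j(A(X(-7, 8))) + 5090777) = 1/(7*(494 - 1/(-4 - 7))/(2*(-215 + 1/(-4 - 7))) + 5090777) = 1/(7*(494 - 1/(-11))/(2*(-215 + 1/(-11))) + 5090777) = 1/(7*(494 - 1*(-1/11))/(2*(-215 - 1/11)) + 5090777) = 1/(7*(494 + 1/11)/(2*(-2366/11)) + 5090777) = 1/((7/2)*(-11/2366)*(5435/11) + 5090777) = 1/(-5435/676 + 5090777) = 1/(3441359817/676) = 676/3441359817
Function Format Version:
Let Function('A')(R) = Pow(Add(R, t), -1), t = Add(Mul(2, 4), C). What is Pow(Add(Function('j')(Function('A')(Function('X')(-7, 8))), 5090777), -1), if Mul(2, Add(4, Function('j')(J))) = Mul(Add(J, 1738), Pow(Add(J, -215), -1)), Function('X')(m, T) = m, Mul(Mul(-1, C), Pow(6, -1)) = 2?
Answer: Rational(676, 3441359817) ≈ 1.9643e-7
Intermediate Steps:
C = -12 (C = Mul(-6, 2) = -12)
t = -4 (t = Add(Mul(2, 4), -12) = Add(8, -12) = -4)
Function('A')(R) = Pow(Add(-4, R), -1) (Function('A')(R) = Pow(Add(R, -4), -1) = Pow(Add(-4, R), -1))
Function('j')(J) = Add(-4, Mul(Rational(1, 2), Pow(Add(-215, J), -1), Add(1738, J))) (Function('j')(J) = Add(-4, Mul(Rational(1, 2), Mul(Add(J, 1738), Pow(Add(J, -215), -1)))) = Add(-4, Mul(Rational(1, 2), Mul(Add(1738, J), Pow(Add(-215, J), -1)))) = Add(-4, Mul(Rational(1, 2), Mul(Pow(Add(-215, J), -1), Add(1738, J)))) = Add(-4, Mul(Rational(1, 2), Pow(Add(-215, J), -1), Add(1738, J))))
Pow(Add(Function('j')(Function('A')(Function('X')(-7, 8))), 5090777), -1) = Pow(Add(Mul(Rational(7, 2), Pow(Add(-215, Pow(Add(-4, -7), -1)), -1), Add(494, Mul(-1, Pow(Add(-4, -7), -1)))), 5090777), -1) = Pow(Add(Mul(Rational(7, 2), Pow(Add(-215, Pow(-11, -1)), -1), Add(494, Mul(-1, Pow(-11, -1)))), 5090777), -1) = Pow(Add(Mul(Rational(7, 2), Pow(Add(-215, Rational(-1, 11)), -1), Add(494, Mul(-1, Rational(-1, 11)))), 5090777), -1) = Pow(Add(Mul(Rational(7, 2), Pow(Rational(-2366, 11), -1), Add(494, Rational(1, 11))), 5090777), -1) = Pow(Add(Mul(Rational(7, 2), Rational(-11, 2366), Rational(5435, 11)), 5090777), -1) = Pow(Add(Rational(-5435, 676), 5090777), -1) = Pow(Rational(3441359817, 676), -1) = Rational(676, 3441359817)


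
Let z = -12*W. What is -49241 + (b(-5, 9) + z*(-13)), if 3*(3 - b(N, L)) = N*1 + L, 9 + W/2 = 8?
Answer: -148654/3 ≈ -49551.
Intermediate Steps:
W = -2 (W = -18 + 2*8 = -18 + 16 = -2)
b(N, L) = 3 - L/3 - N/3 (b(N, L) = 3 - (N*1 + L)/3 = 3 - (N + L)/3 = 3 - (L + N)/3 = 3 + (-L/3 - N/3) = 3 - L/3 - N/3)
z = 24 (z = -12*(-2) = 24)
-49241 + (b(-5, 9) + z*(-13)) = -49241 + ((3 - ⅓*9 - ⅓*(-5)) + 24*(-13)) = -49241 + ((3 - 3 + 5/3) - 312) = -49241 + (5/3 - 312) = -49241 - 931/3 = -148654/3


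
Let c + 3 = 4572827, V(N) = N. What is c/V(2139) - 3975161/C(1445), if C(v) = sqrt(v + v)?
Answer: 4572824/2139 - 233833*sqrt(10)/10 ≈ -71807.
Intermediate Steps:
c = 4572824 (c = -3 + 4572827 = 4572824)
C(v) = sqrt(2)*sqrt(v) (C(v) = sqrt(2*v) = sqrt(2)*sqrt(v))
c/V(2139) - 3975161/C(1445) = 4572824/2139 - 3975161*sqrt(10)/170 = 4572824/2139 - 233833*sqrt(10)/10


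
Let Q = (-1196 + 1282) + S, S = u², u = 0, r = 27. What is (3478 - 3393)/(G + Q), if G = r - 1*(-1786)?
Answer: 85/1899 ≈ 0.044760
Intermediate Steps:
S = 0 (S = 0² = 0)
Q = 86 (Q = (-1196 + 1282) + 0 = 86 + 0 = 86)
G = 1813 (G = 27 - 1*(-1786) = 27 + 1786 = 1813)
(3478 - 3393)/(G + Q) = (3478 - 3393)/(1813 + 86) = 85/1899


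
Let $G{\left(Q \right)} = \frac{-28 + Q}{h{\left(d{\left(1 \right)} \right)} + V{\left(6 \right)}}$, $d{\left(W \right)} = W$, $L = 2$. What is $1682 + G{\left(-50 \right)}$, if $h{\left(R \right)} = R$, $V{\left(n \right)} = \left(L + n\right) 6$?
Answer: $\frac{82340}{49} \approx 1680.4$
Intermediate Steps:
$V{\left(n \right)} = 12 + 6 n$ ($V{\left(n \right)} = \left(2 + n\right) 6 = 12 + 6 n$)
$G{\left(Q \right)} = - \frac{4}{7} + \frac{Q}{49}$ ($G{\left(Q \right)} = \frac{-28 + Q}{1 + \left(12 + 6 \cdot 6\right)} = \frac{-28 + Q}{1 + \left(12 + 36\right)} = \frac{-28 + Q}{1 + 48} = \frac{-28 + Q}{49} = \left(-28 + Q\right) \frac{1}{49} = - \frac{4}{7} + \frac{Q}{49}$)
$1682 + G{\left(-50 \right)} = 1682 + \left(- \frac{4}{7} + \frac{1}{49} \left(-50\right)\right) = 1682 - \frac{78}{49} = \frac{82340}{49}$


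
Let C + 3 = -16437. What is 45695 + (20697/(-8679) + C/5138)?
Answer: 339569082324/7432117 ≈ 45689.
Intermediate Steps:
C = -16440 (C = -3 - 16437 = -16440)
45695 + (20697/(-8679) + C/5138) = 45695 + (20697/(-8679) - 16440/5138) = 45695 + (20697*(-1/8679) - 16440*1/5138) = 45695 + (-6899/2893 - 8220/2569) = 45695 - 41503991/7432117 = 339569082324/7432117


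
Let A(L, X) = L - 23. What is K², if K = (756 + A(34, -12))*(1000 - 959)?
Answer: 988913809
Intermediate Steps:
A(L, X) = -23 + L
K = 31447 (K = (756 + (-23 + 34))*(1000 - 959) = (756 + 11)*41 = 767*41 = 31447)
K² = 31447² = 988913809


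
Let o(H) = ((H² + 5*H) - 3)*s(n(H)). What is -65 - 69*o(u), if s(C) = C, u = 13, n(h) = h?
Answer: -207272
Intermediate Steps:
o(H) = H*(-3 + H² + 5*H) (o(H) = ((H² + 5*H) - 3)*H = (-3 + H² + 5*H)*H = H*(-3 + H² + 5*H))
-65 - 69*o(u) = -65 - 897*(-3 + 13² + 5*13) = -65 - 897*(-3 + 169 + 65) = -65 - 897*231 = -65 - 69*3003 = -65 - 207207 = -207272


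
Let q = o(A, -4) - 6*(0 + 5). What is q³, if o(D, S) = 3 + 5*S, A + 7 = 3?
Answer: -103823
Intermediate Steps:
A = -4 (A = -7 + 3 = -4)
q = -47 (q = (3 + 5*(-4)) - 6*(0 + 5) = (3 - 20) - 6*5 = -17 - 1*30 = -17 - 30 = -47)
q³ = (-47)³ = -103823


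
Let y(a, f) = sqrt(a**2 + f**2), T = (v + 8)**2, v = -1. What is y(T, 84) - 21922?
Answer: -21922 + 7*sqrt(193) ≈ -21825.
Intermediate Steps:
T = 49 (T = (-1 + 8)**2 = 7**2 = 49)
y(T, 84) - 21922 = sqrt(49**2 + 84**2) - 21922 = sqrt(2401 + 7056) - 21922 = sqrt(9457) - 21922 = 7*sqrt(193) - 21922 = -21922 + 7*sqrt(193)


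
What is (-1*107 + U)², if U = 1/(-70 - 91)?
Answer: 296803984/25921 ≈ 11450.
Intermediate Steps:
U = -1/161 (U = 1/(-161) = -1/161 ≈ -0.0062112)
(-1*107 + U)² = (-1*107 - 1/161)² = (-107 - 1/161)² = (-17228/161)² = 296803984/25921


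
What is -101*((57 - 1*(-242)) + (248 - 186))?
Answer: -36461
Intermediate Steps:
-101*((57 - 1*(-242)) + (248 - 186)) = -101*((57 + 242) + 62) = -101*(299 + 62) = -101*361 = -36461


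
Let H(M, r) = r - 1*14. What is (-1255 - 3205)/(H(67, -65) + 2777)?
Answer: -2230/1349 ≈ -1.6531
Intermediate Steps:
H(M, r) = -14 + r (H(M, r) = r - 14 = -14 + r)
(-1255 - 3205)/(H(67, -65) + 2777) = (-1255 - 3205)/((-14 - 65) + 2777) = -4460/(-79 + 2777) = -4460/2698 = -4460*1/2698 = -2230/1349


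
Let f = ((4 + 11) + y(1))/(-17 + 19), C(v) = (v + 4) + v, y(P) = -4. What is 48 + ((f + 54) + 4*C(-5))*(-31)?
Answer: -2105/2 ≈ -1052.5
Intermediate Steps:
C(v) = 4 + 2*v (C(v) = (4 + v) + v = 4 + 2*v)
f = 11/2 (f = ((4 + 11) - 4)/(-17 + 19) = (15 - 4)/2 = 11*(1/2) = 11/2 ≈ 5.5000)
48 + ((f + 54) + 4*C(-5))*(-31) = 48 + ((11/2 + 54) + 4*(4 + 2*(-5)))*(-31) = 48 + (119/2 + 4*(4 - 10))*(-31) = 48 + (119/2 + 4*(-6))*(-31) = 48 + (119/2 - 24)*(-31) = 48 + (71/2)*(-31) = 48 - 2201/2 = -2105/2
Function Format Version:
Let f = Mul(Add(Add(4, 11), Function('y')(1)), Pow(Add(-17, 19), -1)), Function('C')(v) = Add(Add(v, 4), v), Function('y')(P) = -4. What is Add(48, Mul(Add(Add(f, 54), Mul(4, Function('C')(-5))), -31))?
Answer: Rational(-2105, 2) ≈ -1052.5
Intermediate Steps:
Function('C')(v) = Add(4, Mul(2, v)) (Function('C')(v) = Add(Add(4, v), v) = Add(4, Mul(2, v)))
f = Rational(11, 2) (f = Mul(Add(Add(4, 11), -4), Pow(Add(-17, 19), -1)) = Mul(Add(15, -4), Pow(2, -1)) = Mul(11, Rational(1, 2)) = Rational(11, 2) ≈ 5.5000)
Add(48, Mul(Add(Add(f, 54), Mul(4, Function('C')(-5))), -31)) = Add(48, Mul(Add(Add(Rational(11, 2), 54), Mul(4, Add(4, Mul(2, -5)))), -31)) = Add(48, Mul(Add(Rational(119, 2), Mul(4, Add(4, -10))), -31)) = Add(48, Mul(Add(Rational(119, 2), Mul(4, -6)), -31)) = Add(48, Mul(Add(Rational(119, 2), -24), -31)) = Add(48, Mul(Rational(71, 2), -31)) = Add(48, Rational(-2201, 2)) = Rational(-2105, 2)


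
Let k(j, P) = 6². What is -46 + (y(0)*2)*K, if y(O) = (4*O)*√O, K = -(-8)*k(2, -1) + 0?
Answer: -46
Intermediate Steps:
k(j, P) = 36
K = 288 (K = -(-8)*36 + 0 = -4*(-72) + 0 = 288 + 0 = 288)
y(O) = 4*O^(3/2)
-46 + (y(0)*2)*K = -46 + ((4*0^(3/2))*2)*288 = -46 + ((4*0)*2)*288 = -46 + (0*2)*288 = -46 + 0*288 = -46 + 0 = -46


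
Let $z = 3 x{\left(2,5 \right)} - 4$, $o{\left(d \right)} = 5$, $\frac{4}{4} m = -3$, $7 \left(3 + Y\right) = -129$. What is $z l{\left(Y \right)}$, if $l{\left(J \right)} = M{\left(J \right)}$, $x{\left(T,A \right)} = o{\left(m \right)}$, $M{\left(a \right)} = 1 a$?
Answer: $- \frac{1650}{7} \approx -235.71$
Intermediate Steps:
$Y = - \frac{150}{7}$ ($Y = -3 + \frac{1}{7} \left(-129\right) = -3 - \frac{129}{7} = - \frac{150}{7} \approx -21.429$)
$m = -3$
$M{\left(a \right)} = a$
$x{\left(T,A \right)} = 5$
$l{\left(J \right)} = J$
$z = 11$ ($z = 3 \cdot 5 - 4 = 15 - 4 = 11$)
$z l{\left(Y \right)} = 11 \left(- \frac{150}{7}\right) = - \frac{1650}{7}$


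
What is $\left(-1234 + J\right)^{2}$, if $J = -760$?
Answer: $3976036$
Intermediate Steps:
$\left(-1234 + J\right)^{2} = \left(-1234 - 760\right)^{2} = \left(-1994\right)^{2} = 3976036$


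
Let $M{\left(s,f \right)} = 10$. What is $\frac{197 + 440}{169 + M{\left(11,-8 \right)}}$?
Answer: $\frac{637}{179} \approx 3.5587$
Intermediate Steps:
$\frac{197 + 440}{169 + M{\left(11,-8 \right)}} = \frac{197 + 440}{169 + 10} = \frac{637}{179}$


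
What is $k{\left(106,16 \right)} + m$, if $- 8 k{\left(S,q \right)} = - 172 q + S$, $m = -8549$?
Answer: $- \frac{32873}{4} \approx -8218.3$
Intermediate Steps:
$k{\left(S,q \right)} = - \frac{S}{8} + \frac{43 q}{2}$ ($k{\left(S,q \right)} = - \frac{- 172 q + S}{8} = - \frac{S - 172 q}{8} = - \frac{S}{8} + \frac{43 q}{2}$)
$k{\left(106,16 \right)} + m = \left(\left(- \frac{1}{8}\right) 106 + \frac{43}{2} \cdot 16\right) - 8549 = \left(- \frac{53}{4} + 344\right) - 8549 = \frac{1323}{4} - 8549 = - \frac{32873}{4}$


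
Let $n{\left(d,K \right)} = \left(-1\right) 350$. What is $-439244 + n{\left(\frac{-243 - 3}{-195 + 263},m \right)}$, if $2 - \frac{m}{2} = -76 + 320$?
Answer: $-439594$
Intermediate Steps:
$m = -484$ ($m = 4 - 2 \left(-76 + 320\right) = 4 - 488 = -484$)
$n{\left(d,K \right)} = -350$
$-439244 + n{\left(\frac{-243 - 3}{-195 + 263},m \right)} = -439244 - 350 = -439594$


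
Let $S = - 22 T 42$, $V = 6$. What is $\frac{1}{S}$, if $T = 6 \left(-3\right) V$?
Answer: $\frac{1}{99792} \approx 1.0021 \cdot 10^{-5}$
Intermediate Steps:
$T = -108$ ($T = 6 \left(-3\right) 6 = \left(-18\right) 6 = -108$)
$S = 99792$ ($S = \left(-22\right) \left(-108\right) 42 = 2376 \cdot 42 = 99792$)
$\frac{1}{S} = \frac{1}{99792}$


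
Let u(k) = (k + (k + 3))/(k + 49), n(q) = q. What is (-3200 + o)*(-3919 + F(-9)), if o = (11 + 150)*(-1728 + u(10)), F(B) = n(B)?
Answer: 65202321432/59 ≈ 1.1051e+9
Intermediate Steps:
F(B) = B
u(k) = (3 + 2*k)/(49 + k) (u(k) = (k + (3 + k))/(49 + k) = (3 + 2*k)/(49 + k))
o = -16410569/59 (o = (11 + 150)*(-1728 + (3 + 2*10)/(49 + 10)) = 161*(-1728 + (3 + 20)/59) = 161*(-1728 + (1/59)*23) = 161*(-1728 + 23/59) = 161*(-101929/59) = -16410569/59 ≈ -2.7815e+5)
(-3200 + o)*(-3919 + F(-9)) = (-3200 - 16410569/59)*(-3919 - 9) = -16599369/59*(-3928) = 65202321432/59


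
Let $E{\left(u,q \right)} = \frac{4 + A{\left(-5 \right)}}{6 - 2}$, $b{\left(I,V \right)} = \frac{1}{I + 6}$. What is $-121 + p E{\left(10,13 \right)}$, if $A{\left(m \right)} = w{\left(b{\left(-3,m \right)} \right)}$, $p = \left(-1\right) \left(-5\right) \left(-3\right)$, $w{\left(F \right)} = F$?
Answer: $- \frac{549}{4} \approx -137.25$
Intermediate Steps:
$b{\left(I,V \right)} = \frac{1}{6 + I}$
$p = -15$ ($p = 5 \left(-3\right) = -15$)
$A{\left(m \right)} = \frac{1}{3}$ ($A{\left(m \right)} = \frac{1}{6 - 3} = \frac{1}{3}$)
$E{\left(u,q \right)} = \frac{13}{12}$ ($E{\left(u,q \right)} = \frac{4 + \frac{1}{3}}{6 - 2} = \frac{13}{3 \cdot 4} = \frac{13}{3} \cdot \frac{1}{4} = \frac{13}{12}$)
$-121 + p E{\left(10,13 \right)} = -121 - \frac{65}{4} = - \frac{549}{4}$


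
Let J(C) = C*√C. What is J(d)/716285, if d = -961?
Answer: -29791*I/716285 ≈ -0.041591*I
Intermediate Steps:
J(C) = C^(3/2)
J(d)/716285 = (-961)^(3/2)/716285 = -29791*I*(1/716285) = -29791*I/716285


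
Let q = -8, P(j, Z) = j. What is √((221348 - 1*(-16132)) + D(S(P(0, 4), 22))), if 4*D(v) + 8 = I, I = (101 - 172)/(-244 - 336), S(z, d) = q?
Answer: 3*√8876401055/580 ≈ 487.32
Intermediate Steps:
S(z, d) = -8
I = 71/580 (I = -71/(-580) = -71*(-1/580) = 71/580 ≈ 0.12241)
D(v) = -4569/2320 (D(v) = -2 + (¼)*(71/580) = -2 + 71/2320 = -4569/2320)
√((221348 - 1*(-16132)) + D(S(P(0, 4), 22))) = √((221348 - 1*(-16132)) - 4569/2320) = √((221348 + 16132) - 4569/2320) = √(237480 - 4569/2320) = √(550949031/2320) = 3*√8876401055/580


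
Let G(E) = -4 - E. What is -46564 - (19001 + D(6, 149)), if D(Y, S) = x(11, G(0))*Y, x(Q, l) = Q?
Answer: -65631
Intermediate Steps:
D(Y, S) = 11*Y
-46564 - (19001 + D(6, 149)) = -46564 - (19001 + 11*6) = -46564 - (19001 + 66) = -46564 - 1*19067 = -46564 - 19067 = -65631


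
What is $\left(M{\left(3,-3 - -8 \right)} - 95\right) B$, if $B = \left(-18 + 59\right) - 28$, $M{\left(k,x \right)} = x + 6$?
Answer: $-1092$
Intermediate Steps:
$M{\left(k,x \right)} = 6 + x$
$B = 13$ ($B = 41 - 28 = 13$)
$\left(M{\left(3,-3 - -8 \right)} - 95\right) B = \left(\left(6 - -5\right) - 95\right) 13 = \left(\left(6 + \left(-3 + 8\right)\right) - 95\right) 13 = \left(\left(6 + 5\right) - 95\right) 13 = \left(11 - 95\right) 13 = \left(-84\right) 13 = -1092$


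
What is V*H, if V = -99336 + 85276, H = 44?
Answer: -618640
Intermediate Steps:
V = -14060
V*H = -14060*44 = -618640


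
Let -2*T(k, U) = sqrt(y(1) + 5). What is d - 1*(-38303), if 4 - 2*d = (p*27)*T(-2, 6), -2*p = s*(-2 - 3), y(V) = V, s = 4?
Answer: 38305 + 135*sqrt(6)/2 ≈ 38470.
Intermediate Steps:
T(k, U) = -sqrt(6)/2 (T(k, U) = -sqrt(1 + 5)/2 = -sqrt(6)/2)
p = 10 (p = -2*(-2 - 3) = -2*(-5) = -1/2*(-20) = 10)
d = 2 + 135*sqrt(6)/2 (d = 2 - 10*27*(-sqrt(6)/2)/2 = 2 - 135*(-sqrt(6)/2) = 2 - (-135)*sqrt(6)/2 = 2 + 135*sqrt(6)/2 ≈ 167.34)
d - 1*(-38303) = (2 + 135*sqrt(6)/2) - 1*(-38303) = (2 + 135*sqrt(6)/2) + 38303 = 38305 + 135*sqrt(6)/2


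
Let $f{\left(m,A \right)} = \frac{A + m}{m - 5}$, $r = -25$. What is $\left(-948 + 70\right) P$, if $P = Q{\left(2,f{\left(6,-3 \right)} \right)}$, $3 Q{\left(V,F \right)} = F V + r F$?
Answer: $20194$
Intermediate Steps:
$f{\left(m,A \right)} = \frac{A + m}{-5 + m}$
$Q{\left(V,F \right)} = - \frac{25 F}{3} + \frac{F V}{3}$ ($Q{\left(V,F \right)} = \frac{F V - 25 F}{3} = \frac{- 25 F + F V}{3} = - \frac{25 F}{3} + \frac{F V}{3}$)
$P = -23$ ($P = \frac{\frac{-3 + 6}{-5 + 6} \left(-25 + 2\right)}{3} = \frac{1}{3} \cdot 1^{-1} \cdot 3 \left(-23\right) = \frac{1}{3} \cdot 1 \cdot 3 \left(-23\right) = \frac{1}{3} \cdot 3 \left(-23\right) = -23$)
$\left(-948 + 70\right) P = \left(-948 + 70\right) \left(-23\right) = \left(-878\right) \left(-23\right) = 20194$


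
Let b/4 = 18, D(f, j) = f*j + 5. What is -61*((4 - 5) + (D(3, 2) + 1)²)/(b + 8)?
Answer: -8723/80 ≈ -109.04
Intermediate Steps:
D(f, j) = 5 + f*j
b = 72 (b = 4*18 = 72)
-61*((4 - 5) + (D(3, 2) + 1)²)/(b + 8) = -61*((4 - 5) + ((5 + 3*2) + 1)²)/(72 + 8) = -61*(-1 + ((5 + 6) + 1)²)/80 = -61*(-1 + (11 + 1)²)/80 = -61*(-1 + 12²)/80 = -61*(-1 + 144)/80 = -8723/80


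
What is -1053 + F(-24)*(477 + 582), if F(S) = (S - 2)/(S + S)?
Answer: -3835/8 ≈ -479.38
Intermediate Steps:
F(S) = (-2 + S)/(2*S) (F(S) = (-2 + S)/((2*S)) = (-2 + S)*(1/(2*S)) = (-2 + S)/(2*S))
-1053 + F(-24)*(477 + 582) = -1053 + ((½)*(-2 - 24)/(-24))*(477 + 582) = -1053 + ((½)*(-1/24)*(-26))*1059 = -1053 + (13/24)*1059 = -1053 + 4589/8 = -3835/8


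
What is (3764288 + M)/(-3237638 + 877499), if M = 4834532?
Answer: -8598820/2360139 ≈ -3.6434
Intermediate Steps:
(3764288 + M)/(-3237638 + 877499) = (3764288 + 4834532)/(-3237638 + 877499) = 8598820/(-2360139) = 8598820*(-1/2360139) = -8598820/2360139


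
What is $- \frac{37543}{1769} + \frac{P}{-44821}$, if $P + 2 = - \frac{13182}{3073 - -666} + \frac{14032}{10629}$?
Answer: $- \frac{66873871669952945}{3151064166227019} \approx -21.223$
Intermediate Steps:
$P = - \frac{167129492}{39741831}$ ($P = -2 + \left(- \frac{13182}{3073 - -666} + \frac{14032}{10629}\right) = -2 + \left(- \frac{13182}{3073 + 666} + 14032 \cdot \frac{1}{10629}\right) = -2 + \left(- \frac{13182}{3739} + \frac{14032}{10629}\right) = -2 - \frac{87645830}{39741831} = - \frac{167129492}{39741831} \approx -4.2054$)
$- \frac{37543}{1769} + \frac{P}{-44821} = - \frac{37543}{1769} - \frac{167129492}{39741831 \left(-44821\right)} = \left(-37543\right) \frac{1}{1769} - - \frac{167129492}{1781268607251} = - \frac{37543}{1769} + \frac{167129492}{1781268607251} = - \frac{66873871669952945}{3151064166227019}$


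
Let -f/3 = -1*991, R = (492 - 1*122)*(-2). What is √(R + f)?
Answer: √2233 ≈ 47.255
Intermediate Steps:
R = -740 (R = (492 - 122)*(-2) = 370*(-2) = -740)
f = 2973 (f = -(-3)*991 = -3*(-991) = 2973)
√(R + f) = √(-740 + 2973) = √2233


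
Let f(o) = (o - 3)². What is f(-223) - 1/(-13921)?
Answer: 711028997/13921 ≈ 51076.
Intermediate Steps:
f(o) = (-3 + o)²
f(-223) - 1/(-13921) = (-3 - 223)² - 1/(-13921) = (-226)² - 1*(-1/13921) = 51076 + 1/13921 = 711028997/13921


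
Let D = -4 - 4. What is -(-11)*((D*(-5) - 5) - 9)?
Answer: 286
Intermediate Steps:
D = -8
-(-11)*((D*(-5) - 5) - 9) = -(-11)*((-8*(-5) - 5) - 9) = -(-11)*((40 - 5) - 9) = -(-11)*(35 - 9) = -(-11)*26 = -1*(-286) = 286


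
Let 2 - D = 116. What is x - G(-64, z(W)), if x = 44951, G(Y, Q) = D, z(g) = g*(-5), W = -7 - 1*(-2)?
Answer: 45065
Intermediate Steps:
W = -5 (W = -7 + 2 = -5)
z(g) = -5*g
D = -114 (D = 2 - 1*116 = 2 - 116 = -114)
G(Y, Q) = -114
x - G(-64, z(W)) = 44951 - 1*(-114) = 44951 + 114 = 45065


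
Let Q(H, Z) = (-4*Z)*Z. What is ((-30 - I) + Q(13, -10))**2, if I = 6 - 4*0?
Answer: 190096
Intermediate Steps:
Q(H, Z) = -4*Z**2
I = 6 (I = 6 + 0 = 6)
((-30 - I) + Q(13, -10))**2 = ((-30 - 1*6) - 4*(-10)**2)**2 = ((-30 - 6) - 4*100)**2 = (-36 - 400)**2 = (-436)**2 = 190096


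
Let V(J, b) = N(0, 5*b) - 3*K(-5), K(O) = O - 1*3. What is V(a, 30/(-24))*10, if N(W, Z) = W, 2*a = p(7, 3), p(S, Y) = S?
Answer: 240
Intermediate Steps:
a = 7/2 (a = (½)*7 = 7/2 ≈ 3.5000)
K(O) = -3 + O (K(O) = O - 3 = -3 + O)
V(J, b) = 24 (V(J, b) = 0 - 3*(-3 - 5) = 0 - 3*(-8) = 0 + 24 = 24)
V(a, 30/(-24))*10 = 24*10 = 240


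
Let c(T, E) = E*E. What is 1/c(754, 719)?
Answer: 1/516961 ≈ 1.9344e-6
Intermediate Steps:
c(T, E) = E²
1/c(754, 719) = 1/(719²) = 1/516961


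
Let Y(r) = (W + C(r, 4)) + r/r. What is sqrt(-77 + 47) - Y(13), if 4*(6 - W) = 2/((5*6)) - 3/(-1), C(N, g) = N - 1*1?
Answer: -547/30 + I*sqrt(30) ≈ -18.233 + 5.4772*I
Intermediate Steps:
C(N, g) = -1 + N (C(N, g) = N - 1 = -1 + N)
W = 157/30 (W = 6 - (2/((5*6)) - 3/(-1))/4 = 6 - (2/30 - 3*(-1))/4 = 6 - (2*(1/30) + 3)/4 = 6 - (1/15 + 3)/4 = 6 - 1/4*46/15 = 6 - 23/30 = 157/30 ≈ 5.2333)
Y(r) = 157/30 + r (Y(r) = (157/30 + (-1 + r)) + r/r = (127/30 + r) + 1 = 157/30 + r)
sqrt(-77 + 47) - Y(13) = sqrt(-77 + 47) - (157/30 + 13) = sqrt(-30) - 1*547/30 = I*sqrt(30) - 547/30 = -547/30 + I*sqrt(30)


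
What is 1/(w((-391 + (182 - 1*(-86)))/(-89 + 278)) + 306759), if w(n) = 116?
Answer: 1/306875 ≈ 3.2587e-6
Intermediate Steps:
1/(w((-391 + (182 - 1*(-86)))/(-89 + 278)) + 306759) = 1/(116 + 306759) = 1/306875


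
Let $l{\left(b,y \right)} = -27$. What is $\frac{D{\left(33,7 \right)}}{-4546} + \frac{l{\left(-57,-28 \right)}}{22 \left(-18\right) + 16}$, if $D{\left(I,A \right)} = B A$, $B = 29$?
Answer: $\frac{22801}{863740} \approx 0.026398$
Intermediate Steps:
$D{\left(I,A \right)} = 29 A$
$\frac{D{\left(33,7 \right)}}{-4546} + \frac{l{\left(-57,-28 \right)}}{22 \left(-18\right) + 16} = \frac{29 \cdot 7}{-4546} - \frac{27}{22 \left(-18\right) + 16} = 203 \left(- \frac{1}{4546}\right) - \frac{27}{-396 + 16} = - \frac{203}{4546} - \frac{27}{-380} = - \frac{203}{4546} - - \frac{27}{380} = - \frac{203}{4546} + \frac{27}{380} = \frac{22801}{863740}$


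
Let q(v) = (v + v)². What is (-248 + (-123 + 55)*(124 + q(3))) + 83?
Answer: -11045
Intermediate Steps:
q(v) = 4*v² (q(v) = (2*v)² = 4*v²)
(-248 + (-123 + 55)*(124 + q(3))) + 83 = (-248 + (-123 + 55)*(124 + 4*3²)) + 83 = (-248 - 68*(124 + 4*9)) + 83 = (-248 - 68*(124 + 36)) + 83 = (-248 - 68*160) + 83 = (-248 - 10880) + 83 = -11128 + 83 = -11045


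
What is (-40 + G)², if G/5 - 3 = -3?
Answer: 1600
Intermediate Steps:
G = 0 (G = 15 + 5*(-3) = 15 - 15 = 0)
(-40 + G)² = (-40 + 0)² = (-40)² = 1600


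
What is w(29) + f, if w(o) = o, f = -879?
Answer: -850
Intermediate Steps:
w(29) + f = 29 - 879 = -850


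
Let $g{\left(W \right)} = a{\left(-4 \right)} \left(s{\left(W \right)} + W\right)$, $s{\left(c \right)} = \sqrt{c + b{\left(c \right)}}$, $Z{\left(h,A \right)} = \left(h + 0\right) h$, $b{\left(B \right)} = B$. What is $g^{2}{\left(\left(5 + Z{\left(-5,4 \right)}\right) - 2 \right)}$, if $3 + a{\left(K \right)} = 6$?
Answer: $7560 + 1008 \sqrt{14} \approx 11332.0$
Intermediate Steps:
$Z{\left(h,A \right)} = h^{2}$ ($Z{\left(h,A \right)} = h h = h^{2}$)
$a{\left(K \right)} = 3$ ($a{\left(K \right)} = -3 + 6 = 3$)
$s{\left(c \right)} = \sqrt{2} \sqrt{c}$ ($s{\left(c \right)} = \sqrt{c + c} = \sqrt{2 c} = \sqrt{2} \sqrt{c}$)
$g{\left(W \right)} = 3 W + 3 \sqrt{2} \sqrt{W}$ ($g{\left(W \right)} = 3 \left(\sqrt{2} \sqrt{W} + W\right) = 3 \left(W + \sqrt{2} \sqrt{W}\right) = 3 W + 3 \sqrt{2} \sqrt{W}$)
$g^{2}{\left(\left(5 + Z{\left(-5,4 \right)}\right) - 2 \right)} = \left(3 \left(\left(5 + \left(-5\right)^{2}\right) - 2\right) + 3 \sqrt{2} \sqrt{\left(5 + \left(-5\right)^{2}\right) - 2}\right)^{2} = \left(3 \left(\left(5 + 25\right) - 2\right) + 3 \sqrt{2} \sqrt{\left(5 + 25\right) - 2}\right)^{2} = \left(3 \left(30 - 2\right) + 3 \sqrt{2} \sqrt{30 - 2}\right)^{2} = \left(3 \cdot 28 + 3 \sqrt{2} \sqrt{28}\right)^{2} = \left(84 + 3 \sqrt{2} \cdot 2 \sqrt{7}\right)^{2} = \left(84 + 6 \sqrt{14}\right)^{2}$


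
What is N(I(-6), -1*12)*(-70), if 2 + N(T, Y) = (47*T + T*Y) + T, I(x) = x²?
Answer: -90580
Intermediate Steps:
N(T, Y) = -2 + 48*T + T*Y (N(T, Y) = -2 + ((47*T + T*Y) + T) = -2 + (48*T + T*Y) = -2 + 48*T + T*Y)
N(I(-6), -1*12)*(-70) = (-2 + 48*(-6)² + (-6)²*(-1*12))*(-70) = (-2 + 48*36 + 36*(-12))*(-70) = (-2 + 1728 - 432)*(-70) = 1294*(-70) = -90580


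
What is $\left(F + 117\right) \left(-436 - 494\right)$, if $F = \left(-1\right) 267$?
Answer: $139500$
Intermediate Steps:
$F = -267$
$\left(F + 117\right) \left(-436 - 494\right) = \left(-267 + 117\right) \left(-436 - 494\right) = \left(-150\right) \left(-930\right) = 139500$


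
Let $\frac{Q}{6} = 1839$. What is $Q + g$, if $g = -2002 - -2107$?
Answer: $11139$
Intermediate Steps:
$Q = 11034$ ($Q = 6 \cdot 1839 = 11034$)
$g = 105$ ($g = -2002 + 2107 = 105$)
$Q + g = 11034 + 105 = 11139$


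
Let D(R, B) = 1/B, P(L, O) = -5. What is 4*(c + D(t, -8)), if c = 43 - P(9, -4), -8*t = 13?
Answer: 383/2 ≈ 191.50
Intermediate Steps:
t = -13/8 (t = -1/8*13 = -13/8 ≈ -1.6250)
D(R, B) = 1/B
c = 48 (c = 43 - 1*(-5) = 43 + 5 = 48)
4*(c + D(t, -8)) = 4*(48 + 1/(-8)) = 4*(48 - 1/8) = 4*(383/8) = 383/2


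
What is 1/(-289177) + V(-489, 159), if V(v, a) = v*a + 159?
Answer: -22437821785/289177 ≈ -77592.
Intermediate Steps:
V(v, a) = 159 + a*v (V(v, a) = a*v + 159 = 159 + a*v)
1/(-289177) + V(-489, 159) = 1/(-289177) + (159 + 159*(-489)) = -1/289177 + (159 - 77751) = -1/289177 - 77592 = -22437821785/289177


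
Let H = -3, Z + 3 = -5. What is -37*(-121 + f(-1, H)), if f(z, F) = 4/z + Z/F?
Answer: 13579/3 ≈ 4526.3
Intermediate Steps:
Z = -8 (Z = -3 - 5 = -8)
f(z, F) = -8/F + 4/z (f(z, F) = 4/z - 8/F = -8/F + 4/z)
-37*(-121 + f(-1, H)) = -37*(-121 + (-8/(-3) + 4/(-1))) = -37*(-121 + (-8*(-1/3) + 4*(-1))) = -37*(-121 + (8/3 - 4)) = -37*(-121 - 4/3) = -37*(-367/3) = 13579/3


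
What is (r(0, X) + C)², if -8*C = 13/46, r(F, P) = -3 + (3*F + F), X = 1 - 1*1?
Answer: 1247689/135424 ≈ 9.2132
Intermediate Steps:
X = 0 (X = 1 - 1 = 0)
r(F, P) = -3 + 4*F
C = -13/368 (C = -13/(8*46) = -⅛*13/46 = -13/368 ≈ -0.035326)
(r(0, X) + C)² = ((-3 + 4*0) - 13/368)² = ((-3 + 0) - 13/368)² = (-3 - 13/368)² = (-1117/368)² = 1247689/135424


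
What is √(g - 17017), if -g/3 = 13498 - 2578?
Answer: I*√49777 ≈ 223.11*I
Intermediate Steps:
g = -32760 (g = -3*(13498 - 2578) = -3*10920 = -32760)
√(g - 17017) = √(-32760 - 17017) = √(-49777) = I*√49777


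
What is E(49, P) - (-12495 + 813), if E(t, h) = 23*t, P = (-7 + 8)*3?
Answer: 12809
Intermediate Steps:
P = 3 (P = 1*3 = 3)
E(49, P) - (-12495 + 813) = 23*49 - (-12495 + 813) = 1127 - 1*(-11682) = 1127 + 11682 = 12809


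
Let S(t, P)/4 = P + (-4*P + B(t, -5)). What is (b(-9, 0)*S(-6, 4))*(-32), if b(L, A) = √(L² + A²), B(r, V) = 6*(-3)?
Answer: 34560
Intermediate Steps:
B(r, V) = -18
b(L, A) = √(A² + L²)
S(t, P) = -72 - 12*P (S(t, P) = 4*(P + (-4*P - 18)) = 4*(P + (-18 - 4*P)) = 4*(-18 - 3*P) = -72 - 12*P)
(b(-9, 0)*S(-6, 4))*(-32) = (√(0² + (-9)²)*(-72 - 12*4))*(-32) = (√(0 + 81)*(-72 - 48))*(-32) = (√81*(-120))*(-32) = (9*(-120))*(-32) = -1080*(-32) = 34560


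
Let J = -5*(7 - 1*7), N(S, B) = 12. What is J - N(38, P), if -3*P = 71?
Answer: -12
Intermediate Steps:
P = -71/3 (P = -⅓*71 = -71/3 ≈ -23.667)
J = 0 (J = -5*(7 - 7) = -5*0 = 0)
J - N(38, P) = 0 - 1*12 = 0 - 12 = -12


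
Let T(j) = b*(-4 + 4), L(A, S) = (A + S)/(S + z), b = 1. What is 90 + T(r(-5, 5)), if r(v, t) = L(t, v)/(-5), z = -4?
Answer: 90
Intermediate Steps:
L(A, S) = (A + S)/(-4 + S) (L(A, S) = (A + S)/(S - 4) = (A + S)/(-4 + S))
r(v, t) = -(t + v)/(5*(-4 + v)) (r(v, t) = ((t + v)/(-4 + v))/(-5) = ((t + v)/(-4 + v))*(-1/5) = -(t + v)/(5*(-4 + v)))
T(j) = 0 (T(j) = 1*(-4 + 4) = 1*0 = 0)
90 + T(r(-5, 5)) = 90 + 0 = 90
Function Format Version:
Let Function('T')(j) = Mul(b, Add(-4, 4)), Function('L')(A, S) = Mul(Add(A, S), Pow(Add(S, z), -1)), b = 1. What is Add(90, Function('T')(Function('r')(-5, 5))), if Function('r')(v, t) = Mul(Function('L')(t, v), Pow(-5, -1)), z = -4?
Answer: 90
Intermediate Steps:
Function('L')(A, S) = Mul(Pow(Add(-4, S), -1), Add(A, S)) (Function('L')(A, S) = Mul(Add(A, S), Pow(Add(S, -4), -1)) = Mul(Add(A, S), Pow(Add(-4, S), -1)) = Mul(Pow(Add(-4, S), -1), Add(A, S)))
Function('r')(v, t) = Mul(Rational(-1, 5), Pow(Add(-4, v), -1), Add(t, v)) (Function('r')(v, t) = Mul(Mul(Pow(Add(-4, v), -1), Add(t, v)), Pow(-5, -1)) = Mul(Mul(Pow(Add(-4, v), -1), Add(t, v)), Rational(-1, 5)) = Mul(Rational(-1, 5), Pow(Add(-4, v), -1), Add(t, v)))
Function('T')(j) = 0 (Function('T')(j) = Mul(1, Add(-4, 4)) = Mul(1, 0) = 0)
Add(90, Function('T')(Function('r')(-5, 5))) = Add(90, 0) = 90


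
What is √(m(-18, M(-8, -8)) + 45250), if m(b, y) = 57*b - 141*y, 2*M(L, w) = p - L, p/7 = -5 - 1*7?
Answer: √49582 ≈ 222.67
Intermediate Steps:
p = -84 (p = 7*(-5 - 1*7) = 7*(-5 - 7) = 7*(-12) = -84)
M(L, w) = -42 - L/2 (M(L, w) = (-84 - L)/2 = -42 - L/2)
m(b, y) = -141*y + 57*b
√(m(-18, M(-8, -8)) + 45250) = √((-141*(-42 - ½*(-8)) + 57*(-18)) + 45250) = √((-141*(-42 + 4) - 1026) + 45250) = √((-141*(-38) - 1026) + 45250) = √((5358 - 1026) + 45250) = √(4332 + 45250) = √49582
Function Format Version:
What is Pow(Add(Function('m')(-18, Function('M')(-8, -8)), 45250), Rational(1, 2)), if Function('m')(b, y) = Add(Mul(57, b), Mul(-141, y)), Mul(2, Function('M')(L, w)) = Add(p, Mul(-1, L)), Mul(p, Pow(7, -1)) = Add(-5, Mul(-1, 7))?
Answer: Pow(49582, Rational(1, 2)) ≈ 222.67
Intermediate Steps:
p = -84 (p = Mul(7, Add(-5, Mul(-1, 7))) = Mul(7, Add(-5, -7)) = Mul(7, -12) = -84)
Function('M')(L, w) = Add(-42, Mul(Rational(-1, 2), L)) (Function('M')(L, w) = Mul(Rational(1, 2), Add(-84, Mul(-1, L))) = Add(-42, Mul(Rational(-1, 2), L)))
Function('m')(b, y) = Add(Mul(-141, y), Mul(57, b))
Pow(Add(Function('m')(-18, Function('M')(-8, -8)), 45250), Rational(1, 2)) = Pow(Add(Add(Mul(-141, Add(-42, Mul(Rational(-1, 2), -8))), Mul(57, -18)), 45250), Rational(1, 2)) = Pow(Add(Add(Mul(-141, Add(-42, 4)), -1026), 45250), Rational(1, 2)) = Pow(Add(Add(Mul(-141, -38), -1026), 45250), Rational(1, 2)) = Pow(Add(Add(5358, -1026), 45250), Rational(1, 2)) = Pow(Add(4332, 45250), Rational(1, 2)) = Pow(49582, Rational(1, 2))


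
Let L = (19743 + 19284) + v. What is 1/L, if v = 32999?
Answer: 1/72026 ≈ 1.3884e-5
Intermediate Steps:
L = 72026 (L = (19743 + 19284) + 32999 = 39027 + 32999 = 72026)
1/L = 1/72026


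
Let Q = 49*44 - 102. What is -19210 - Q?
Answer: -21264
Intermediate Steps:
Q = 2054 (Q = 2156 - 102 = 2054)
-19210 - Q = -19210 - 1*2054 = -19210 - 2054 = -21264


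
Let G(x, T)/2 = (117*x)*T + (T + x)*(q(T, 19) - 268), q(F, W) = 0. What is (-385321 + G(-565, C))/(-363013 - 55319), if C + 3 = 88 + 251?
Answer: 44685137/418332 ≈ 106.82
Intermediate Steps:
C = 336 (C = -3 + (88 + 251) = -3 + 339 = 336)
G(x, T) = -536*T - 536*x + 234*T*x (G(x, T) = 2*((117*x)*T + (T + x)*(0 - 268)) = 2*(117*T*x + (T + x)*(-268)) = 2*(117*T*x + (-268*T - 268*x)) = 2*(-268*T - 268*x + 117*T*x) = -536*T - 536*x + 234*T*x)
(-385321 + G(-565, C))/(-363013 - 55319) = (-385321 + (-536*336 - 536*(-565) + 234*336*(-565)))/(-363013 - 55319) = (-385321 + (-180096 + 302840 - 44422560))/(-418332) = (-385321 - 44299816)*(-1/418332) = -44685137*(-1/418332) = 44685137/418332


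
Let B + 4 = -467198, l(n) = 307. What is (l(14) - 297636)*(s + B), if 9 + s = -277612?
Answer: 221457477767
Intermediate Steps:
s = -277621 (s = -9 - 277612 = -277621)
B = -467202 (B = -4 - 467198 = -467202)
(l(14) - 297636)*(s + B) = (307 - 297636)*(-277621 - 467202) = -297329*(-744823) = 221457477767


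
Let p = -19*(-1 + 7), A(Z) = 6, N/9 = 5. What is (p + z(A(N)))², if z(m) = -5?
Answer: 14161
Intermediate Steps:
N = 45 (N = 9*5 = 45)
p = -114 (p = -19*6 = -114)
(p + z(A(N)))² = (-114 - 5)² = (-119)² = 14161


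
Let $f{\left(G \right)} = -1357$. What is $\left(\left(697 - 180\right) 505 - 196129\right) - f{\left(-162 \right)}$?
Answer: $66313$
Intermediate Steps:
$\left(\left(697 - 180\right) 505 - 196129\right) - f{\left(-162 \right)} = \left(\left(697 - 180\right) 505 - 196129\right) - -1357 = \left(517 \cdot 505 - 196129\right) + 1357 = \left(261085 - 196129\right) + 1357 = 64956 + 1357 = 66313$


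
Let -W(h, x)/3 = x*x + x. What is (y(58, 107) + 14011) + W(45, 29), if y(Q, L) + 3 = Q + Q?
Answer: 11514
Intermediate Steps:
y(Q, L) = -3 + 2*Q (y(Q, L) = -3 + (Q + Q) = -3 + 2*Q)
W(h, x) = -3*x - 3*x² (W(h, x) = -3*(x*x + x) = -3*(x² + x) = -3*(x + x²) = -3*x - 3*x²)
(y(58, 107) + 14011) + W(45, 29) = ((-3 + 2*58) + 14011) - 3*29*(1 + 29) = ((-3 + 116) + 14011) - 3*29*30 = (113 + 14011) - 2610 = 14124 - 2610 = 11514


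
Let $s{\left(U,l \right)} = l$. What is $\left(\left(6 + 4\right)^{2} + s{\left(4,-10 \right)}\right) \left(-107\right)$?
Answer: $-9630$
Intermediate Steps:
$\left(\left(6 + 4\right)^{2} + s{\left(4,-10 \right)}\right) \left(-107\right) = \left(\left(6 + 4\right)^{2} - 10\right) \left(-107\right) = \left(10^{2} - 10\right) \left(-107\right) = \left(100 - 10\right) \left(-107\right) = 90 \left(-107\right) = -9630$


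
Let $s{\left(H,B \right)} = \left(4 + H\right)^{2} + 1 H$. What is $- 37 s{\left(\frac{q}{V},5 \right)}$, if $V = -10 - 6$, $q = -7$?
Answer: $- \frac{190661}{256} \approx -744.77$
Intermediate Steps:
$V = -16$ ($V = -10 - 6 = -16$)
$s{\left(H,B \right)} = H + \left(4 + H\right)^{2}$ ($s{\left(H,B \right)} = \left(4 + H\right)^{2} + H = H + \left(4 + H\right)^{2}$)
$- 37 s{\left(\frac{q}{V},5 \right)} = - 37 \left(- \frac{7}{-16} + \left(4 - \frac{7}{-16}\right)^{2}\right) = - 37 \left(\left(-7\right) \left(- \frac{1}{16}\right) + \left(4 - - \frac{7}{16}\right)^{2}\right) = - 37 \left(\frac{7}{16} + \left(4 + \frac{7}{16}\right)^{2}\right) = - 37 \left(\frac{7}{16} + \left(\frac{71}{16}\right)^{2}\right) = - 37 \left(\frac{7}{16} + \frac{5041}{256}\right) = \left(-37\right) \frac{5153}{256} = - \frac{190661}{256}$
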